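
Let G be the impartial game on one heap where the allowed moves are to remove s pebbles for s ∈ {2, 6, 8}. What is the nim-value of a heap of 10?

Grundy values for subtraction set {2, 6, 8}:
k:     0  1  2  3  4  5  6  7  8  9 10
g(k):  0  0  1  1  0  0  1  1  2  2  3
So g(10) = 3.

3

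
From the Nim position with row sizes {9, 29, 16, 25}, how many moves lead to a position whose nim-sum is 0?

Nim-sum: 9 ⊕ 29 ⊕ 16 ⊕ 25 = 29.
The overall nim-sum is X = 29. A row of size p has a winning move iff p XOR X < p (reduce it to p XOR X).
  9: 9 XOR 29 = 20 ≥ 9 — no move.
  29: 29 XOR 29 = 0 < 29 — winning move (to 0).
  16: 16 XOR 29 = 13 < 16 — winning move (to 13).
  25: 25 XOR 29 = 4 < 25 — winning move (to 4).
That gives 3 winning moves.

3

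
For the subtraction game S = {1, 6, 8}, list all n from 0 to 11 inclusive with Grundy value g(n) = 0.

0, 2, 4, 7, 9, 11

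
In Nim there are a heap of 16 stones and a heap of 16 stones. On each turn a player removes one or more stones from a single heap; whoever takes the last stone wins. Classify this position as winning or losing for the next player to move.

Losing position

Nim-sum: 16 XOR 16 = 0.
The nim-sum is 0, so this is a P-position: the player to move is in a losing position under optimal play.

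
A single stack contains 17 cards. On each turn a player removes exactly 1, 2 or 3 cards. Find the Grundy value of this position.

Compute g(0), g(1), … for moves {1, 2, 3}:
k:     0  1  2  3  4  5  6  7  8  9 10 11 12 13 14 15 16 17
g(k):  0  1  2  3  0  1  2  3  0  1  2  3  0  1  2  3  0  1
So g(17) = 1.

1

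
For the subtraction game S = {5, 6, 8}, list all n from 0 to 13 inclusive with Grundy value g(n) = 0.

Grundy values for subtraction set {5, 6, 8}:
g(0) = mex{} = 0
g(1) = mex{} = 0
g(2) = mex{} = 0
g(3) = mex{} = 0
g(4) = mex{} = 0
g(5) = mex{0} = 1
g(6) = mex{0} = 1
g(7) = mex{0} = 1
g(8) = mex{0} = 1
g(9) = mex{0} = 1
g(10) = mex{0,1} = 2
g(11) = mex{0,1} = 2
g(12) = mex{0,1} = 2
g(13) = mex{1} = 0
The P-positions (g = 0) in 0..13 are 0, 1, 2, 3, 4, 13.

0, 1, 2, 3, 4, 13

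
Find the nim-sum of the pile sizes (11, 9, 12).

14

Compute the nim-sum pairwise:
11 XOR 9 = 2
2 XOR 12 = 14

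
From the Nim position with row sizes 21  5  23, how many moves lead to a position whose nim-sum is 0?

3

Nim-sum: 21 ⊕ 5 ⊕ 23 = 7.
The overall nim-sum is X = 7. A row of size p has a winning move iff p XOR X < p (reduce it to p XOR X).
  21: 21 XOR 7 = 18 < 21 — winning move (to 18).
  5: 5 XOR 7 = 2 < 5 — winning move (to 2).
  23: 23 XOR 7 = 16 < 23 — winning move (to 16).
That gives 3 winning moves.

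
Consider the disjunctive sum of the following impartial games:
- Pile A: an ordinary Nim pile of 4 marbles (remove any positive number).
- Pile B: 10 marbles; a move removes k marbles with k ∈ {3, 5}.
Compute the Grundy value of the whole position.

Pile A is a plain Nim pile of size 4, so its Grundy value is 4.
Grundy values for pile B (subtraction set {3, 5}):
k:     0  1  2  3  4  5  6  7  8  9 10
g(k):  0  0  0  1  1  1  2  2  0  0  0
So g(10) = 0.
By the Sprague-Grundy theorem, the Grundy value of a sum of independent games is the XOR of the component values.
Combined value = 4 ⊕ 0 = 4.

4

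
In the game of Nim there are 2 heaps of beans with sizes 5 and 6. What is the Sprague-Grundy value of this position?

Nim-sum: 5 ^ 6 = 3.

3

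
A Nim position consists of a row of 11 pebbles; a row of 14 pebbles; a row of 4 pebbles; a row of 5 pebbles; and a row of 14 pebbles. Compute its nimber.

Nim-sum: 11 ^ 14 ^ 4 ^ 5 ^ 14 = 10.

10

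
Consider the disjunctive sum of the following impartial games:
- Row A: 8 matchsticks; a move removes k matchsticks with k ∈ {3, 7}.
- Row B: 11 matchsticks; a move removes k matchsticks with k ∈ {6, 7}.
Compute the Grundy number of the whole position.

Grundy values for row A (subtraction set {3, 7}):
k:     0  1  2  3  4  5  6  7  8
g(k):  0  0  0  1  1  1  0  2  2
So g(8) = 2.
For row B, compute g(0), g(1), … with moves {6, 7}:
k:     0  1  2  3  4  5  6  7  8  9 10 11
g(k):  0  0  0  0  0  0  1  1  1  1  1  1
So g(11) = 1.
The value of a disjunctive sum is the nim-sum of the parts.
Combined value = 2 XOR 1 = 3.

3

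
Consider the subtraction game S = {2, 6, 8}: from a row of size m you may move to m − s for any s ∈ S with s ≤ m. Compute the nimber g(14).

Compute g(0), g(1), … for moves {2, 6, 8}:
g(0) = mex{} = 0
g(1) = mex{} = 0
g(2) = mex{0} = 1
g(3) = mex{0} = 1
g(4) = mex{1} = 0
g(5) = mex{1} = 0
g(6) = mex{0} = 1
g(7) = mex{0} = 1
g(8) = mex{0,1} = 2
g(9) = mex{0,1} = 2
g(10) = mex{0,1,2} = 3
g(11) = mex{0,1,2} = 3
g(12) = mex{0,1,3} = 2
g(13) = mex{0,1,3} = 2
g(14) = mex{1,2} = 0
So g(14) = 0.

0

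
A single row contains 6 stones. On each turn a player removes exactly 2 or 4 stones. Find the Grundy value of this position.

Build the Grundy sequence with g(k) = mex{g(k−s) : s ∈ {2, 4}, s ≤ k}:
k:     0  1  2  3  4  5  6
g(k):  0  0  1  1  2  2  0
So g(6) = 0.

0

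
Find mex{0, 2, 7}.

1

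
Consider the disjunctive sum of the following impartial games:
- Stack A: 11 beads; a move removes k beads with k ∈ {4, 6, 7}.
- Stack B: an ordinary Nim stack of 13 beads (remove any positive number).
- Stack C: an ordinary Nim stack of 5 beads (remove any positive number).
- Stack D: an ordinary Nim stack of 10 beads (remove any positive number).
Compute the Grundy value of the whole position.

Build the Grundy sequence for stack A with g(k) = mex{g(k−s) : s ∈ {4, 6, 7}, s ≤ k}:
g(0) = mex{} = 0
g(1) = mex{} = 0
g(2) = mex{} = 0
g(3) = mex{} = 0
g(4) = mex{0} = 1
g(5) = mex{0} = 1
g(6) = mex{0} = 1
g(7) = mex{0} = 1
g(8) = mex{0,1} = 2
g(9) = mex{0,1} = 2
g(10) = mex{0,1} = 2
g(11) = mex{1} = 0
So g(11) = 0.
Stack B is a plain Nim stack of size 13, so its Grundy value is 13.
Stack C is a plain Nim stack of size 5, so its Grundy value is 5.
Stack D is a plain Nim stack of size 10, so its Grundy value is 10.
The value of a disjunctive sum is the nim-sum of the parts.
Combined value = 0 XOR 13 XOR 5 XOR 10 = 2.

2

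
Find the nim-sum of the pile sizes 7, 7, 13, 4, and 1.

8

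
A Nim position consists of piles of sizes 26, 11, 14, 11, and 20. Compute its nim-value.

0

Write each in binary and XOR column by column:
  11010  (26)
  01011  (11)
  01110  (14)
  01011  (11)
  10100  (20)
  -----
  00000  (0)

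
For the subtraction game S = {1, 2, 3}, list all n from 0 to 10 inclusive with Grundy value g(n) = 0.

0, 4, 8

Grundy values for subtraction set {1, 2, 3}:
k:     0  1  2  3  4  5  6  7  8  9 10
g(k):  0  1  2  3  0  1  2  3  0  1  2
The P-positions (g = 0) in 0..10 are 0, 4, 8.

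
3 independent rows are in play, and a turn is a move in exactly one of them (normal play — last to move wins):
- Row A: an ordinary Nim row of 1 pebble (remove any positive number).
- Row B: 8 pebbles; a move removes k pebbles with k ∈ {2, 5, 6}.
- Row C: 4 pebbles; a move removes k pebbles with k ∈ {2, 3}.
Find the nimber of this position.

3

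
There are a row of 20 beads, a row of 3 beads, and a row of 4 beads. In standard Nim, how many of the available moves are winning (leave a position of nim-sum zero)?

1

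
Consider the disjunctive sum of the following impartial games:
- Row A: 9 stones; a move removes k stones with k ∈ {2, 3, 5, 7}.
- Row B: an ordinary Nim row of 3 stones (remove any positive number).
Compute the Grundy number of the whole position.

3

Grundy values for row A (subtraction set {2, 3, 5, 7}):
k:     0  1  2  3  4  5  6  7  8  9
g(k):  0  0  1  1  2  2  3  3  4  0
So g(9) = 0.
Row B is a plain Nim row of size 3, so its Grundy value is 3.
The value of a disjunctive sum is the nim-sum of the parts.
Combined value = 0 ⊕ 3 = 3.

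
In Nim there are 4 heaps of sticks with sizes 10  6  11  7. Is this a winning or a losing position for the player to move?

Losing position

Bitwise XOR of the heap sizes:
  1010  (10)
  0110  (6)
  1011  (11)
  0111  (7)
  ----
  0000  (0)
The nim-sum is 0, so this is a P-position: the player to move is in a losing position under optimal play.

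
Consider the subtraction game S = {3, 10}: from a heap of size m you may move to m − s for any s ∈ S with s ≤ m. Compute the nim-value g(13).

Compute g(0), g(1), … for moves {3, 10}:
k:     0  1  2  3  4  5  6  7  8  9 10 11 12 13
g(k):  0  0  0  1  1  1  0  0  0  1  1  1  2  0
So g(13) = 0.

0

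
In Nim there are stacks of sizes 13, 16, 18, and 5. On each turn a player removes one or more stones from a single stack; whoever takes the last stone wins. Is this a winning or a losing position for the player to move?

Write each in binary and XOR column by column:
  01101  (13)
  10000  (16)
  10010  (18)
  00101  (5)
  -----
  01010  (10)
The nim-sum is 10 ≠ 0, so this is an N-position: the player to move can win.

Winning position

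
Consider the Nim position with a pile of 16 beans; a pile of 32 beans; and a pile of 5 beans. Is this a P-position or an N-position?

Compute the nim-sum pairwise:
16 ⊕ 32 = 48
48 ⊕ 5 = 53
The nim-sum is 53 ≠ 0, so this is an N-position: the player to move can win.

N-position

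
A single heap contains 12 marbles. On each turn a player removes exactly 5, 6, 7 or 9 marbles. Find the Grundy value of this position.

2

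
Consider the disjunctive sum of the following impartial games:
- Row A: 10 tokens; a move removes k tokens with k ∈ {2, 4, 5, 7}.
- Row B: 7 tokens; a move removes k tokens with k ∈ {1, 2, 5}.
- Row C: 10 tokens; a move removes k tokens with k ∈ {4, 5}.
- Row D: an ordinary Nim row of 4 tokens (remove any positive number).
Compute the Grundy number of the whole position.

5

For row A, compute g(0), g(1), … with moves {2, 4, 5, 7}:
k:     0  1  2  3  4  5  6  7  8  9 10
g(k):  0  0  1  1  2  2  3  3  4  0  0
So g(10) = 0.
For row B, compute g(0), g(1), … with moves {1, 2, 5}:
k:     0  1  2  3  4  5  6  7
g(k):  0  1  2  0  1  2  0  1
So g(7) = 1.
Grundy values for row C (subtraction set {4, 5}):
g(0) = mex{} = 0
g(1) = mex{} = 0
g(2) = mex{} = 0
g(3) = mex{} = 0
g(4) = mex{0} = 1
g(5) = mex{0} = 1
g(6) = mex{0} = 1
g(7) = mex{0} = 1
g(8) = mex{0,1} = 2
g(9) = mex{1} = 0
g(10) = mex{1} = 0
So g(10) = 0.
Row D is a plain Nim row of size 4, so its Grundy value is 4.
The value of a disjunctive sum is the nim-sum of the parts.
Combined value = 0 XOR 1 XOR 0 XOR 4 = 5.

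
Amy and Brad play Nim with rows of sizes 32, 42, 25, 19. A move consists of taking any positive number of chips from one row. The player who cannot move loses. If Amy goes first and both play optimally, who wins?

Brad wins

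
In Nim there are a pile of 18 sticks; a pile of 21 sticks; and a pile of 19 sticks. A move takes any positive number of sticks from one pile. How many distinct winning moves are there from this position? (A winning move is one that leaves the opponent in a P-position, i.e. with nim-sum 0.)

Compute the nim-sum pairwise:
18 ^ 21 = 7
7 ^ 19 = 20
The overall nim-sum is X = 20. A pile of size p has a winning move iff p XOR X < p (reduce it to p XOR X).
  18: 18 XOR 20 = 6 < 18 — winning move (to 6).
  21: 21 XOR 20 = 1 < 21 — winning move (to 1).
  19: 19 XOR 20 = 7 < 19 — winning move (to 7).
That gives 3 winning moves.

3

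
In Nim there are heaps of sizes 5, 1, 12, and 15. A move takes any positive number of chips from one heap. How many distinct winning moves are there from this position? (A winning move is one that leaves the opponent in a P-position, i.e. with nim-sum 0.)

Bitwise XOR of the heap sizes:
  0101  (5)
  0001  (1)
  1100  (12)
  1111  (15)
  ----
  0111  (7)
The overall nim-sum is X = 7. A heap of size p has a winning move iff p XOR X < p (reduce it to p XOR X).
  5: 5 XOR 7 = 2 < 5 — winning move (to 2).
  1: 1 XOR 7 = 6 ≥ 1 — no move.
  12: 12 XOR 7 = 11 < 12 — winning move (to 11).
  15: 15 XOR 7 = 8 < 15 — winning move (to 8).
That gives 3 winning moves.

3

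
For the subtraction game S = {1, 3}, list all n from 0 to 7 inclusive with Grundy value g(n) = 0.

0, 2, 4, 6

Build the Grundy sequence with g(k) = mex{g(k−s) : s ∈ {1, 3}, s ≤ k}:
g(0) = mex{} = 0
g(1) = mex{0} = 1
g(2) = mex{1} = 0
g(3) = mex{0} = 1
g(4) = mex{1} = 0
g(5) = mex{0} = 1
g(6) = mex{1} = 0
g(7) = mex{0} = 1
The P-positions (g = 0) in 0..7 are 0, 2, 4, 6.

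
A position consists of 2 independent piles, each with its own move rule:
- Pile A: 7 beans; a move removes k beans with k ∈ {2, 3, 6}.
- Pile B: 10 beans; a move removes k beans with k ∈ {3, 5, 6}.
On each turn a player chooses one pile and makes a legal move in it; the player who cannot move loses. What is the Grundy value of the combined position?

Grundy values for pile A (subtraction set {2, 3, 6}):
g(0) = mex{} = 0
g(1) = mex{} = 0
g(2) = mex{0} = 1
g(3) = mex{0} = 1
g(4) = mex{0,1} = 2
g(5) = mex{1} = 0
g(6) = mex{0,1,2} = 3
g(7) = mex{0,2} = 1
So g(7) = 1.
Grundy values for pile B (subtraction set {3, 5, 6}):
k:     0  1  2  3  4  5  6  7  8  9 10
g(k):  0  0  0  1  1  1  2  2  2  0  0
So g(10) = 0.
By the Sprague-Grundy theorem, the Grundy value of a sum of independent games is the XOR of the component values.
Combined value = 1 ⊕ 0 = 1.

1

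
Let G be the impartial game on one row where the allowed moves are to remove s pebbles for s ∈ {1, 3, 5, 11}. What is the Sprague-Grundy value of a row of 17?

1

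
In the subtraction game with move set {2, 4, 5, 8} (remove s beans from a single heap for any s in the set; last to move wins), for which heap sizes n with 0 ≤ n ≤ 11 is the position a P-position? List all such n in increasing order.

0, 1, 7, 10

Grundy values for subtraction set {2, 4, 5, 8}:
g(0) = mex{} = 0
g(1) = mex{} = 0
g(2) = mex{0} = 1
g(3) = mex{0} = 1
g(4) = mex{0,1} = 2
g(5) = mex{0,1} = 2
g(6) = mex{0,1,2} = 3
g(7) = mex{1,2} = 0
g(8) = mex{0,1,2,3} = 4
g(9) = mex{0,2} = 1
g(10) = mex{1,2,3,4} = 0
g(11) = mex{0,1,3} = 2
The P-positions (g = 0) in 0..11 are 0, 1, 7, 10.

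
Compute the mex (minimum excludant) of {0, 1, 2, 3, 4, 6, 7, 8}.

5

The values 0, 1, 2, 3, 4 are all present; 5 is the first non-negative integer missing from the set.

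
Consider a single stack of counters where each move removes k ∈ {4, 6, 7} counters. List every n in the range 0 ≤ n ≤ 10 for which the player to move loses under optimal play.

Grundy values for subtraction set {4, 6, 7}:
k:     0  1  2  3  4  5  6  7  8  9 10
g(k):  0  0  0  0  1  1  1  1  2  2  2
The P-positions (g = 0) in 0..10 are 0, 1, 2, 3.

0, 1, 2, 3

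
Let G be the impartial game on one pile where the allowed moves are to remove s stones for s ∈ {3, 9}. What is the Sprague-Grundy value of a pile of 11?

Build the Grundy sequence with g(k) = mex{g(k−s) : s ∈ {3, 9}, s ≤ k}:
g(0) = mex{} = 0
g(1) = mex{} = 0
g(2) = mex{} = 0
g(3) = mex{0} = 1
g(4) = mex{0} = 1
g(5) = mex{0} = 1
g(6) = mex{1} = 0
g(7) = mex{1} = 0
g(8) = mex{1} = 0
g(9) = mex{0} = 1
g(10) = mex{0} = 1
g(11) = mex{0} = 1
So g(11) = 1.

1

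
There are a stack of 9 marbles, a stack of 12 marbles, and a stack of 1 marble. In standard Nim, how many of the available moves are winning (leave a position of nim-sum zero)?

1

Bitwise XOR of the heap sizes:
  1001  (9)
  1100  (12)
  0001  (1)
  ----
  0100  (4)
The overall nim-sum is X = 4. A stack of size p has a winning move iff p XOR X < p (reduce it to p XOR X).
  9: 9 XOR 4 = 13 ≥ 9 — no move.
  12: 12 XOR 4 = 8 < 12 — winning move (to 8).
  1: 1 XOR 4 = 5 ≥ 1 — no move.
That gives 1 winning move.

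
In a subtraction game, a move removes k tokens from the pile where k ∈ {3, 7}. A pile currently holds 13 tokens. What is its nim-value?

1

Grundy values for subtraction set {3, 7}:
k:     0  1  2  3  4  5  6  7  8  9 10 11 12 13
g(k):  0  0  0  1  1  1  0  2  2  1  0  0  0  1
So g(13) = 1.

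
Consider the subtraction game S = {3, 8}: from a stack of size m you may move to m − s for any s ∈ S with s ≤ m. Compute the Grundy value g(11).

0

Build the Grundy sequence with g(k) = mex{g(k−s) : s ∈ {3, 8}, s ≤ k}:
k:     0  1  2  3  4  5  6  7  8  9 10 11
g(k):  0  0  0  1  1  1  0  0  2  1  1  0
So g(11) = 0.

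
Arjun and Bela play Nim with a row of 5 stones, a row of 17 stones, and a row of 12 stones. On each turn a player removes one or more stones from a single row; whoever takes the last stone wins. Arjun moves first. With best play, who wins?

Write each in binary and XOR column by column:
  00101  (5)
  10001  (17)
  01100  (12)
  -----
  11000  (24)
The nim-sum is 24 ≠ 0, so this is an N-position: the player to move can win; Arjun has a winning move.

Arjun wins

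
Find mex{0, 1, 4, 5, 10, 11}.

2

The values 0, 1 are all present; 2 is the first non-negative integer missing from the set.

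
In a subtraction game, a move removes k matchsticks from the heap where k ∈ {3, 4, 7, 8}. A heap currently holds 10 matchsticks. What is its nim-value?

Grundy values for subtraction set {3, 4, 7, 8}:
g(0) = mex{} = 0
g(1) = mex{} = 0
g(2) = mex{} = 0
g(3) = mex{0} = 1
g(4) = mex{0} = 1
g(5) = mex{0} = 1
g(6) = mex{0,1} = 2
g(7) = mex{0,1} = 2
g(8) = mex{0,1} = 2
g(9) = mex{0,1,2} = 3
g(10) = mex{0,1,2} = 3
So g(10) = 3.

3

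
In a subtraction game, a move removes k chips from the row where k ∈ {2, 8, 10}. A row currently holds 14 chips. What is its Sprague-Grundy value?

3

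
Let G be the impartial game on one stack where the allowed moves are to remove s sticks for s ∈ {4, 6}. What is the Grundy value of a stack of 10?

0

Build the Grundy sequence with g(k) = mex{g(k−s) : s ∈ {4, 6}, s ≤ k}:
k:     0  1  2  3  4  5  6  7  8  9 10
g(k):  0  0  0  0  1  1  1  1  2  2  0
So g(10) = 0.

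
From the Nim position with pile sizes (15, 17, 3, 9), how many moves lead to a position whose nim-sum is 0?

1

In binary:
  01111  (15)
  10001  (17)
  00011  (3)
  01001  (9)
  -----
  10100  (20)
The overall nim-sum is X = 20. A pile of size p has a winning move iff p XOR X < p (reduce it to p XOR X).
  15: 15 XOR 20 = 27 ≥ 15 — no move.
  17: 17 XOR 20 = 5 < 17 — winning move (to 5).
  3: 3 XOR 20 = 23 ≥ 3 — no move.
  9: 9 XOR 20 = 29 ≥ 9 — no move.
That gives 1 winning move.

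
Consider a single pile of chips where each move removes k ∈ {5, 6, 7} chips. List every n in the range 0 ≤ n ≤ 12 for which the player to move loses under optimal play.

0, 1, 2, 3, 4, 12

Grundy values for subtraction set {5, 6, 7}:
g(0) = mex{} = 0
g(1) = mex{} = 0
g(2) = mex{} = 0
g(3) = mex{} = 0
g(4) = mex{} = 0
g(5) = mex{0} = 1
g(6) = mex{0} = 1
g(7) = mex{0} = 1
g(8) = mex{0} = 1
g(9) = mex{0} = 1
g(10) = mex{0,1} = 2
g(11) = mex{0,1} = 2
g(12) = mex{1} = 0
The P-positions (g = 0) in 0..12 are 0, 1, 2, 3, 4, 12.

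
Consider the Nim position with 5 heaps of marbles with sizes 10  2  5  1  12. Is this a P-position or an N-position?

P-position

Compute the nim-sum pairwise:
10 ^ 2 = 8
8 ^ 5 = 13
13 ^ 1 = 12
12 ^ 12 = 0
The nim-sum is 0, so this is a P-position: the player to move is in a losing position under optimal play.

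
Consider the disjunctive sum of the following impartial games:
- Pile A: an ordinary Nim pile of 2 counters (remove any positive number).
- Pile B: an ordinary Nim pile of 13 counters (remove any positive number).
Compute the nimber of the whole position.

15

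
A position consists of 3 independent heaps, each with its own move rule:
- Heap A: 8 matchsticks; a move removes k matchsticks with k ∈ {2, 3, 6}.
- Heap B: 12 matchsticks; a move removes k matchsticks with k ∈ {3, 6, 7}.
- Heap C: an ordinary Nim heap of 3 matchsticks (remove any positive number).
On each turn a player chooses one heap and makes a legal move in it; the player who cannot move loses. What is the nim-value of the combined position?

Build the Grundy sequence for heap A with g(k) = mex{g(k−s) : s ∈ {2, 3, 6}, s ≤ k}:
k:     0  1  2  3  4  5  6  7  8
g(k):  0  0  1  1  2  0  3  1  2
So g(8) = 2.
For heap B, compute g(0), g(1), … with moves {3, 6, 7}:
k:     0  1  2  3  4  5  6  7  8  9 10 11 12
g(k):  0  0  0  1  1  1  2  2  2  3  0  0  0
So g(12) = 0.
Heap C is a plain Nim heap of size 3, so its Grundy value is 3.
The value of a disjunctive sum is the nim-sum of the parts.
Combined value = 2 XOR 0 XOR 3 = 1.

1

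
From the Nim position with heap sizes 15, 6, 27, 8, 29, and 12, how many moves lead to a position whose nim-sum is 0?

Write each in binary and XOR column by column:
  01111  (15)
  00110  (6)
  11011  (27)
  01000  (8)
  11101  (29)
  01100  (12)
  -----
  01011  (11)
The overall nim-sum is X = 11. A heap of size p has a winning move iff p XOR X < p (reduce it to p XOR X).
  15: 15 XOR 11 = 4 < 15 — winning move (to 4).
  6: 6 XOR 11 = 13 ≥ 6 — no move.
  27: 27 XOR 11 = 16 < 27 — winning move (to 16).
  8: 8 XOR 11 = 3 < 8 — winning move (to 3).
  29: 29 XOR 11 = 22 < 29 — winning move (to 22).
  12: 12 XOR 11 = 7 < 12 — winning move (to 7).
That gives 5 winning moves.

5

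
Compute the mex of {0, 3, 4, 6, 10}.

0 is in the set but 1 is not, so the mex is 1.

1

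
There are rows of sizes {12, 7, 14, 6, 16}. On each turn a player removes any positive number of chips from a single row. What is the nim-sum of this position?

19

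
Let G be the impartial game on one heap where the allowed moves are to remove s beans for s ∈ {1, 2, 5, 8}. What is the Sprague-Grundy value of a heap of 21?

Build the Grundy sequence with g(k) = mex{g(k−s) : s ∈ {1, 2, 5, 8}, s ≤ k}:
k:     0  1  2  3  4  5  6  7  8  9 10 11 12 13 14 15 16 17 18 19 20 21
g(k):  0  1  2  0  1  2  0  1  2  0  1  2  0  1  2  0  1  2  0  1  2  0
So g(21) = 0.

0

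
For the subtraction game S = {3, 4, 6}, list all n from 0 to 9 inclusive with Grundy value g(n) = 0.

0, 1, 2, 9

Compute g(0), g(1), … for moves {3, 4, 6}:
g(0) = mex{} = 0
g(1) = mex{} = 0
g(2) = mex{} = 0
g(3) = mex{0} = 1
g(4) = mex{0} = 1
g(5) = mex{0} = 1
g(6) = mex{0,1} = 2
g(7) = mex{0,1} = 2
g(8) = mex{0,1} = 2
g(9) = mex{1,2} = 0
The P-positions (g = 0) in 0..9 are 0, 1, 2, 9.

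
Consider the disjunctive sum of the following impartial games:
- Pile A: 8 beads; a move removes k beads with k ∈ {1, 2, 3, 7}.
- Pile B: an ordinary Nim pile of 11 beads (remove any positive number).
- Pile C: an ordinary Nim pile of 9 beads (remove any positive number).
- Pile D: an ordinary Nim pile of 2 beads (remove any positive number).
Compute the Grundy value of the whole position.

0

Grundy values for pile A (subtraction set {1, 2, 3, 7}):
g(0) = mex{} = 0
g(1) = mex{0} = 1
g(2) = mex{0,1} = 2
g(3) = mex{0,1,2} = 3
g(4) = mex{1,2,3} = 0
g(5) = mex{0,2,3} = 1
g(6) = mex{0,1,3} = 2
g(7) = mex{0,1,2} = 3
g(8) = mex{1,2,3} = 0
So g(8) = 0.
Pile B is a plain Nim pile of size 11, so its Grundy value is 11.
Pile C is a plain Nim pile of size 9, so its Grundy value is 9.
Pile D is a plain Nim pile of size 2, so its Grundy value is 2.
By the Sprague-Grundy theorem, the Grundy value of a sum of independent games is the XOR of the component values.
Combined value = 0 XOR 11 XOR 9 XOR 2 = 0.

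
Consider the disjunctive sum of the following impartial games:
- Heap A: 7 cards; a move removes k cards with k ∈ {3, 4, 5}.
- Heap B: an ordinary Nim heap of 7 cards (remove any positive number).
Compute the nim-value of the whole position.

5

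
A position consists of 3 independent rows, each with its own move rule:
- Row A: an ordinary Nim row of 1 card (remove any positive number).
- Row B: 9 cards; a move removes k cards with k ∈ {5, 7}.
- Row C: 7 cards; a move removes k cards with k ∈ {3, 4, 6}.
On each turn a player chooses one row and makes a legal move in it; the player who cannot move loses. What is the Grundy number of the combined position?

2

Row A is a plain Nim row of size 1, so its Grundy value is 1.
Grundy values for row B (subtraction set {5, 7}):
k:     0  1  2  3  4  5  6  7  8  9
g(k):  0  0  0  0  0  1  1  1  1  1
So g(9) = 1.
Grundy values for row C (subtraction set {3, 4, 6}):
g(0) = mex{} = 0
g(1) = mex{} = 0
g(2) = mex{} = 0
g(3) = mex{0} = 1
g(4) = mex{0} = 1
g(5) = mex{0} = 1
g(6) = mex{0,1} = 2
g(7) = mex{0,1} = 2
So g(7) = 2.
By the Sprague-Grundy theorem, the Grundy value of a sum of independent games is the XOR of the component values.
Combined value = 1 ⊕ 1 ⊕ 2 = 2.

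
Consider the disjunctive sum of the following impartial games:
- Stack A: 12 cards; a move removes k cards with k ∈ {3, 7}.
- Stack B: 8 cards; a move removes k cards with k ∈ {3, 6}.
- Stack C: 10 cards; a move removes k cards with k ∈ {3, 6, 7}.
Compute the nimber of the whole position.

2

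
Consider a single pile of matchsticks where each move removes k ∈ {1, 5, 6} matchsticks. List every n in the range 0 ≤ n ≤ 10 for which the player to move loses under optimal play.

0, 2, 4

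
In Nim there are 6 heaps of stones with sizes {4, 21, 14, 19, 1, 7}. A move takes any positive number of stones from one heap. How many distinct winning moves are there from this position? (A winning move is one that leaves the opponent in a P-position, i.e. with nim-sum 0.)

Nim-sum: 4 ^ 21 ^ 14 ^ 19 ^ 1 ^ 7 = 10.
The overall nim-sum is X = 10. A heap of size p has a winning move iff p XOR X < p (reduce it to p XOR X).
  4: 4 XOR 10 = 14 ≥ 4 — no move.
  21: 21 XOR 10 = 31 ≥ 21 — no move.
  14: 14 XOR 10 = 4 < 14 — winning move (to 4).
  19: 19 XOR 10 = 25 ≥ 19 — no move.
  1: 1 XOR 10 = 11 ≥ 1 — no move.
  7: 7 XOR 10 = 13 ≥ 7 — no move.
That gives 1 winning move.

1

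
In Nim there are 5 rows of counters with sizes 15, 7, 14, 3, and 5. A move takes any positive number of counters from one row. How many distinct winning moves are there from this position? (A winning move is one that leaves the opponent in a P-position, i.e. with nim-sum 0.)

Compute the nim-sum pairwise:
15 ⊕ 7 = 8
8 ⊕ 14 = 6
6 ⊕ 3 = 5
5 ⊕ 5 = 0
The nim-sum is already 0, so every move leaves a nonzero nim-sum — there are no winning moves.

0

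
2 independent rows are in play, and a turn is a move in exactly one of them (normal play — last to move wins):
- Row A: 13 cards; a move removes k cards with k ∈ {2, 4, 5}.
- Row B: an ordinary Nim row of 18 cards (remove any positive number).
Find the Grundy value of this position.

17

Grundy values for row A (subtraction set {2, 4, 5}):
g(0) = mex{} = 0
g(1) = mex{} = 0
g(2) = mex{0} = 1
g(3) = mex{0} = 1
g(4) = mex{0,1} = 2
g(5) = mex{0,1} = 2
g(6) = mex{0,1,2} = 3
g(7) = mex{1,2} = 0
g(8) = mex{1,2,3} = 0
g(9) = mex{0,2} = 1
g(10) = mex{0,2,3} = 1
g(11) = mex{0,1,3} = 2
g(12) = mex{0,1} = 2
g(13) = mex{0,1,2} = 3
So g(13) = 3.
Row B is a plain Nim row of size 18, so its Grundy value is 18.
By the Sprague-Grundy theorem, the Grundy value of a sum of independent games is the XOR of the component values.
Combined value = 3 ⊕ 18 = 17.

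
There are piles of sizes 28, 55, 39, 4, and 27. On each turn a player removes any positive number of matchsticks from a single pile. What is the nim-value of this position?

19

Compute the nim-sum pairwise:
28 ⊕ 55 = 43
43 ⊕ 39 = 12
12 ⊕ 4 = 8
8 ⊕ 27 = 19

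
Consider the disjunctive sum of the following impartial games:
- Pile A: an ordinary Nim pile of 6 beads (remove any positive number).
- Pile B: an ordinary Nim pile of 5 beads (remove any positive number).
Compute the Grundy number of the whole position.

Pile A is a plain Nim pile of size 6, so its Grundy value is 6.
Pile B is a plain Nim pile of size 5, so its Grundy value is 5.
By the Sprague-Grundy theorem, the Grundy value of a sum of independent games is the XOR of the component values.
Combined value = 6 XOR 5 = 3.

3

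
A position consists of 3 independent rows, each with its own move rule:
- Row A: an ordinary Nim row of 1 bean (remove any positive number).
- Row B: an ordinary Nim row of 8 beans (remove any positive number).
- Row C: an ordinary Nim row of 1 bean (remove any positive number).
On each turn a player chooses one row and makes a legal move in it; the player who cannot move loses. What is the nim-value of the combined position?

Row A is a plain Nim row of size 1, so its Grundy value is 1.
Row B is a plain Nim row of size 8, so its Grundy value is 8.
Row C is a plain Nim row of size 1, so its Grundy value is 1.
By the Sprague-Grundy theorem, the Grundy value of a sum of independent games is the XOR of the component values.
Combined value = 1 ⊕ 8 ⊕ 1 = 8.

8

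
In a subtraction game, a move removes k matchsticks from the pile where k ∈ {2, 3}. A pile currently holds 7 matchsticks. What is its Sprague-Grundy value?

1

Grundy values for subtraction set {2, 3}:
g(0) = mex{} = 0
g(1) = mex{} = 0
g(2) = mex{0} = 1
g(3) = mex{0} = 1
g(4) = mex{0,1} = 2
g(5) = mex{1} = 0
g(6) = mex{1,2} = 0
g(7) = mex{0,2} = 1
So g(7) = 1.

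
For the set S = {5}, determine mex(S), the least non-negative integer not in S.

0

0 is not in the set, so the mex is 0.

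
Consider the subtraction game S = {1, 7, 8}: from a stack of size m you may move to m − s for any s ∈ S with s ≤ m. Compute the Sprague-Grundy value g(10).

Grundy values for subtraction set {1, 7, 8}:
g(0) = mex{} = 0
g(1) = mex{0} = 1
g(2) = mex{1} = 0
g(3) = mex{0} = 1
g(4) = mex{1} = 0
g(5) = mex{0} = 1
g(6) = mex{1} = 0
g(7) = mex{0} = 1
g(8) = mex{0,1} = 2
g(9) = mex{0,1,2} = 3
g(10) = mex{0,1,3} = 2
So g(10) = 2.

2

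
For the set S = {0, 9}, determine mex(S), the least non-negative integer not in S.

1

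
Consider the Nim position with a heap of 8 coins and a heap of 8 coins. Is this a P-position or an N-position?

Bitwise XOR of the heap sizes:
  1000  (8)
  1000  (8)
  ----
  0000  (0)
The nim-sum is 0, so this is a P-position: the player to move is in a losing position under optimal play.

P-position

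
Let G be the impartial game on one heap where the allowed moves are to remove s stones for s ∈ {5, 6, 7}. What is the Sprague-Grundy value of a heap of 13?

0

Grundy values for subtraction set {5, 6, 7}:
g(0) = mex{} = 0
g(1) = mex{} = 0
g(2) = mex{} = 0
g(3) = mex{} = 0
g(4) = mex{} = 0
g(5) = mex{0} = 1
g(6) = mex{0} = 1
g(7) = mex{0} = 1
g(8) = mex{0} = 1
g(9) = mex{0} = 1
g(10) = mex{0,1} = 2
g(11) = mex{0,1} = 2
g(12) = mex{1} = 0
g(13) = mex{1} = 0
So g(13) = 0.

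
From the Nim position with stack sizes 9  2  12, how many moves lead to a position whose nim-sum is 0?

1

Compute the nim-sum pairwise:
9 ^ 2 = 11
11 ^ 12 = 7
The overall nim-sum is X = 7. A stack of size p has a winning move iff p XOR X < p (reduce it to p XOR X).
  9: 9 XOR 7 = 14 ≥ 9 — no move.
  2: 2 XOR 7 = 5 ≥ 2 — no move.
  12: 12 XOR 7 = 11 < 12 — winning move (to 11).
That gives 1 winning move.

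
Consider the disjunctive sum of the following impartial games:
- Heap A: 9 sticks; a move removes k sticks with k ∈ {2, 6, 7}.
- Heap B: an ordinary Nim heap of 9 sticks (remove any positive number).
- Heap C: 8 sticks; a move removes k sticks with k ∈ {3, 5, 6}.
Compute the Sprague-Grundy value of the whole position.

Build the Grundy sequence for heap A with g(k) = mex{g(k−s) : s ∈ {2, 6, 7}, s ≤ k}:
g(0) = mex{} = 0
g(1) = mex{} = 0
g(2) = mex{0} = 1
g(3) = mex{0} = 1
g(4) = mex{1} = 0
g(5) = mex{1} = 0
g(6) = mex{0} = 1
g(7) = mex{0} = 1
g(8) = mex{0,1} = 2
g(9) = mex{1} = 0
So g(9) = 0.
Heap B is a plain Nim heap of size 9, so its Grundy value is 9.
For heap C, compute g(0), g(1), … with moves {3, 5, 6}:
k:     0  1  2  3  4  5  6  7  8
g(k):  0  0  0  1  1  1  2  2  2
So g(8) = 2.
The value of a disjunctive sum is the nim-sum of the parts.
Combined value = 0 ⊕ 9 ⊕ 2 = 11.

11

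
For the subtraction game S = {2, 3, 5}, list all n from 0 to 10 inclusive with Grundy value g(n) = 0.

0, 1, 7, 8

Grundy values for subtraction set {2, 3, 5}:
g(0) = mex{} = 0
g(1) = mex{} = 0
g(2) = mex{0} = 1
g(3) = mex{0} = 1
g(4) = mex{0,1} = 2
g(5) = mex{0,1} = 2
g(6) = mex{0,1,2} = 3
g(7) = mex{1,2} = 0
g(8) = mex{1,2,3} = 0
g(9) = mex{0,2,3} = 1
g(10) = mex{0,2} = 1
The P-positions (g = 0) in 0..10 are 0, 1, 7, 8.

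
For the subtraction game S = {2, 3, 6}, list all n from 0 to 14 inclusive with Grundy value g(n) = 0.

0, 1, 5, 9, 10, 14

Build the Grundy sequence with g(k) = mex{g(k−s) : s ∈ {2, 3, 6}, s ≤ k}:
g(0) = mex{} = 0
g(1) = mex{} = 0
g(2) = mex{0} = 1
g(3) = mex{0} = 1
g(4) = mex{0,1} = 2
g(5) = mex{1} = 0
g(6) = mex{0,1,2} = 3
g(7) = mex{0,2} = 1
g(8) = mex{0,1,3} = 2
g(9) = mex{1,3} = 0
g(10) = mex{1,2} = 0
g(11) = mex{0,2} = 1
g(12) = mex{0,3} = 1
g(13) = mex{0,1} = 2
g(14) = mex{1,2} = 0
The P-positions (g = 0) in 0..14 are 0, 1, 5, 9, 10, 14.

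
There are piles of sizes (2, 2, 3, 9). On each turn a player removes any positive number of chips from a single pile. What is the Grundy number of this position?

Nim-sum: 2 ^ 2 ^ 3 ^ 9 = 10.

10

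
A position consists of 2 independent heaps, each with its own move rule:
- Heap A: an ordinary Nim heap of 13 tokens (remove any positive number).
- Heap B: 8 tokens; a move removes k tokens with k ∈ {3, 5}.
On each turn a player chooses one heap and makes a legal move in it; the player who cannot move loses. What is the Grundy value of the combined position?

13

Heap A is a plain Nim heap of size 13, so its Grundy value is 13.
For heap B, compute g(0), g(1), … with moves {3, 5}:
g(0) = mex{} = 0
g(1) = mex{} = 0
g(2) = mex{} = 0
g(3) = mex{0} = 1
g(4) = mex{0} = 1
g(5) = mex{0} = 1
g(6) = mex{0,1} = 2
g(7) = mex{0,1} = 2
g(8) = mex{1} = 0
So g(8) = 0.
The value of a disjunctive sum is the nim-sum of the parts.
Combined value = 13 ⊕ 0 = 13.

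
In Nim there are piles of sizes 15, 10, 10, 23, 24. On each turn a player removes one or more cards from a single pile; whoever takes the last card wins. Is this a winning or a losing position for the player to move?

Losing position

Compute the nim-sum pairwise:
15 ⊕ 10 = 5
5 ⊕ 10 = 15
15 ⊕ 23 = 24
24 ⊕ 24 = 0
The nim-sum is 0, so this is a P-position: the player to move is in a losing position under optimal play.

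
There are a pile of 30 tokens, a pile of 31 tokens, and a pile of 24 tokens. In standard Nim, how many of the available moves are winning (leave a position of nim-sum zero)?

In binary:
  11110  (30)
  11111  (31)
  11000  (24)
  -----
  11001  (25)
The overall nim-sum is X = 25. A pile of size p has a winning move iff p XOR X < p (reduce it to p XOR X).
  30: 30 XOR 25 = 7 < 30 — winning move (to 7).
  31: 31 XOR 25 = 6 < 31 — winning move (to 6).
  24: 24 XOR 25 = 1 < 24 — winning move (to 1).
That gives 3 winning moves.

3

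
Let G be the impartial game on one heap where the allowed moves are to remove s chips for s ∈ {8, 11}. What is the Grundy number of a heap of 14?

Build the Grundy sequence with g(k) = mex{g(k−s) : s ∈ {8, 11}, s ≤ k}:
g(0) = mex{} = 0
g(1) = mex{} = 0
g(2) = mex{} = 0
g(3) = mex{} = 0
g(4) = mex{} = 0
g(5) = mex{} = 0
g(6) = mex{} = 0
g(7) = mex{} = 0
g(8) = mex{0} = 1
g(9) = mex{0} = 1
g(10) = mex{0} = 1
g(11) = mex{0} = 1
g(12) = mex{0} = 1
g(13) = mex{0} = 1
g(14) = mex{0} = 1
So g(14) = 1.

1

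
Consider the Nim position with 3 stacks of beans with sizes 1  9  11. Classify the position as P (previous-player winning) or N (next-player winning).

Write each in binary and XOR column by column:
  0001  (1)
  1001  (9)
  1011  (11)
  ----
  0011  (3)
The nim-sum is 3 ≠ 0, so this is an N-position: the player to move can win.

N-position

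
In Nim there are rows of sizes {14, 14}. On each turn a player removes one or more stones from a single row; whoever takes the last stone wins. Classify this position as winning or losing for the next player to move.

Losing position

Nim-sum: 14 ⊕ 14 = 0.
The nim-sum is 0, so this is a P-position: the player to move is in a losing position under optimal play.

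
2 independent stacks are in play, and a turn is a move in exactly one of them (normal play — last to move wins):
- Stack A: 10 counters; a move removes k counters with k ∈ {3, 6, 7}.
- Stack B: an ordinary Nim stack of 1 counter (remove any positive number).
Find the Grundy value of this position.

1

Build the Grundy sequence for stack A with g(k) = mex{g(k−s) : s ∈ {3, 6, 7}, s ≤ k}:
g(0) = mex{} = 0
g(1) = mex{} = 0
g(2) = mex{} = 0
g(3) = mex{0} = 1
g(4) = mex{0} = 1
g(5) = mex{0} = 1
g(6) = mex{0,1} = 2
g(7) = mex{0,1} = 2
g(8) = mex{0,1} = 2
g(9) = mex{0,1,2} = 3
g(10) = mex{1,2} = 0
So g(10) = 0.
Stack B is a plain Nim stack of size 1, so its Grundy value is 1.
By the Sprague-Grundy theorem, the Grundy value of a sum of independent games is the XOR of the component values.
Combined value = 0 ⊕ 1 = 1.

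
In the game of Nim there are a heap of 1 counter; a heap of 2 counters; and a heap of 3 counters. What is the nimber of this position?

Nim-sum: 1 ⊕ 2 ⊕ 3 = 0.

0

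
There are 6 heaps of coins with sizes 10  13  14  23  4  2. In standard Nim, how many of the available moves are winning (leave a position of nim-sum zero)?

Nim-sum: 10 ⊕ 13 ⊕ 14 ⊕ 23 ⊕ 4 ⊕ 2 = 24.
The overall nim-sum is X = 24. A heap of size p has a winning move iff p XOR X < p (reduce it to p XOR X).
  10: 10 XOR 24 = 18 ≥ 10 — no move.
  13: 13 XOR 24 = 21 ≥ 13 — no move.
  14: 14 XOR 24 = 22 ≥ 14 — no move.
  23: 23 XOR 24 = 15 < 23 — winning move (to 15).
  4: 4 XOR 24 = 28 ≥ 4 — no move.
  2: 2 XOR 24 = 26 ≥ 2 — no move.
That gives 1 winning move.

1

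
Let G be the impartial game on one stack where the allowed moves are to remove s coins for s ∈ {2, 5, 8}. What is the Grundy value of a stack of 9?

Compute g(0), g(1), … for moves {2, 5, 8}:
k:     0  1  2  3  4  5  6  7  8  9
g(k):  0  0  1  1  0  2  1  0  2  1
So g(9) = 1.

1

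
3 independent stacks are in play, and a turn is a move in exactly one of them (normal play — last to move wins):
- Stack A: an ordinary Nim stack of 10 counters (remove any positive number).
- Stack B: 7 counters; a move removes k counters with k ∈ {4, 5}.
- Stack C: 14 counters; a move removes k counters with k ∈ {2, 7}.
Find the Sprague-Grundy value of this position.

11

Stack A is a plain Nim stack of size 10, so its Grundy value is 10.
Build the Grundy sequence for stack B with g(k) = mex{g(k−s) : s ∈ {4, 5}, s ≤ k}:
g(0) = mex{} = 0
g(1) = mex{} = 0
g(2) = mex{} = 0
g(3) = mex{} = 0
g(4) = mex{0} = 1
g(5) = mex{0} = 1
g(6) = mex{0} = 1
g(7) = mex{0} = 1
So g(7) = 1.
Grundy values for stack C (subtraction set {2, 7}):
g(0) = mex{} = 0
g(1) = mex{} = 0
g(2) = mex{0} = 1
g(3) = mex{0} = 1
g(4) = mex{1} = 0
g(5) = mex{1} = 0
g(6) = mex{0} = 1
g(7) = mex{0} = 1
g(8) = mex{0,1} = 2
g(9) = mex{1} = 0
g(10) = mex{1,2} = 0
g(11) = mex{0} = 1
g(12) = mex{0} = 1
g(13) = mex{1} = 0
g(14) = mex{1} = 0
So g(14) = 0.
The value of a disjunctive sum is the nim-sum of the parts.
Combined value = 10 ⊕ 1 ⊕ 0 = 11.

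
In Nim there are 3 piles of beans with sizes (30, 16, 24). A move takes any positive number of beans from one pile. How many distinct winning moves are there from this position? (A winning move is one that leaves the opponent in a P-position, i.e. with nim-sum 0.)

Write each in binary and XOR column by column:
  11110  (30)
  10000  (16)
  11000  (24)
  -----
  10110  (22)
The overall nim-sum is X = 22. A pile of size p has a winning move iff p XOR X < p (reduce it to p XOR X).
  30: 30 XOR 22 = 8 < 30 — winning move (to 8).
  16: 16 XOR 22 = 6 < 16 — winning move (to 6).
  24: 24 XOR 22 = 14 < 24 — winning move (to 14).
That gives 3 winning moves.

3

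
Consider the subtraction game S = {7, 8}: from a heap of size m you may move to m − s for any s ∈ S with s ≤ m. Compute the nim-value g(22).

1

Compute g(0), g(1), … for moves {7, 8}:
k:     0  1  2  3  4  5  6  7  8  9 10 11 12 13 14 15 16 17 18 19 20 21 22
g(k):  0  0  0  0  0  0  0  1  1  1  1  1  1  1  2  0  0  0  0  0  0  0  1
So g(22) = 1.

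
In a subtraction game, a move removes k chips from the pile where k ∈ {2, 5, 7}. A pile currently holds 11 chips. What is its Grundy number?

3

Compute g(0), g(1), … for moves {2, 5, 7}:
g(0) = mex{} = 0
g(1) = mex{} = 0
g(2) = mex{0} = 1
g(3) = mex{0} = 1
g(4) = mex{1} = 0
g(5) = mex{0,1} = 2
g(6) = mex{0} = 1
g(7) = mex{0,1,2} = 3
g(8) = mex{0,1} = 2
g(9) = mex{0,1,3} = 2
g(10) = mex{1,2} = 0
g(11) = mex{0,1,2} = 3
So g(11) = 3.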